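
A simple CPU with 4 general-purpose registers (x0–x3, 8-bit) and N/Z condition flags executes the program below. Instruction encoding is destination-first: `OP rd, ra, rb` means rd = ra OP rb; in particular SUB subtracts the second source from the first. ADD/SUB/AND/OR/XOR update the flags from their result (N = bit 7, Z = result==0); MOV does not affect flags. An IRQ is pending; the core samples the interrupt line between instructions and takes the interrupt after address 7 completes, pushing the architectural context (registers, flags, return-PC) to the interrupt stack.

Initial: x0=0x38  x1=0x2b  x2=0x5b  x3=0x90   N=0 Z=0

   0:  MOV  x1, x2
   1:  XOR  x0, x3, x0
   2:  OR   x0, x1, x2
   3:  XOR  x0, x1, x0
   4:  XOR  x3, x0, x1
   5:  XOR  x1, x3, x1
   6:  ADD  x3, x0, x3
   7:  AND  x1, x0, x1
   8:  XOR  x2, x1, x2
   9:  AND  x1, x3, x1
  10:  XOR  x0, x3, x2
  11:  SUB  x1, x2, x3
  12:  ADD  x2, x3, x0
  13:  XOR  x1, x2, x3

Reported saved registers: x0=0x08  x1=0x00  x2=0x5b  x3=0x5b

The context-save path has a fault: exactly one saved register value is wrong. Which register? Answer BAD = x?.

BAD = x0

after  0: x0=0x38 x1=0x5b x2=0x5b x3=0x90  N=0 Z=0
after  1: x0=0xa8 x1=0x5b x2=0x5b x3=0x90  N=1 Z=0
after  2: x0=0x5b x1=0x5b x2=0x5b x3=0x90  N=0 Z=0
after  3: x0=0x00 x1=0x5b x2=0x5b x3=0x90  N=0 Z=1
after  4: x0=0x00 x1=0x5b x2=0x5b x3=0x5b  N=0 Z=0
after  5: x0=0x00 x1=0x00 x2=0x5b x3=0x5b  N=0 Z=1
after  6: x0=0x00 x1=0x00 x2=0x5b x3=0x5b  N=0 Z=0
after  7: x0=0x00 x1=0x00 x2=0x5b x3=0x5b  N=0 Z=1
-- IRQ taken; context saved, return-PC = 8 --
mismatch: x0: reported 0x08 vs actual 0x00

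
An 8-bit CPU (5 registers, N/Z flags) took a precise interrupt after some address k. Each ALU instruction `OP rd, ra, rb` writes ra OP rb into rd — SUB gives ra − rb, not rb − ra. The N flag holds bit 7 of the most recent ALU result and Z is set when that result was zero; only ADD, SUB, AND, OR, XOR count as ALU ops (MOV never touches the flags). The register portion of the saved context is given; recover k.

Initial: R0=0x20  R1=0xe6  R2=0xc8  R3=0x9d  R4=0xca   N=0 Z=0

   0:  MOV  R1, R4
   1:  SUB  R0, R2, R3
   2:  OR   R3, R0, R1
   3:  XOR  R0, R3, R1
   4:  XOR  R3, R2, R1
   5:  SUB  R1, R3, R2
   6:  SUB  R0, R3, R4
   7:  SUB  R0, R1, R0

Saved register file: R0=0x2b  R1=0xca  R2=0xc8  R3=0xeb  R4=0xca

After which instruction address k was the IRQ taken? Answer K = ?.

after  0: R0=0x20 R1=0xca R2=0xc8 R3=0x9d R4=0xca  N=0 Z=0
after  1: R0=0x2b R1=0xca R2=0xc8 R3=0x9d R4=0xca  N=0 Z=0
after  2: R0=0x2b R1=0xca R2=0xc8 R3=0xeb R4=0xca  N=1 Z=0
-- IRQ taken; context saved, return-PC = 3 --

K = 2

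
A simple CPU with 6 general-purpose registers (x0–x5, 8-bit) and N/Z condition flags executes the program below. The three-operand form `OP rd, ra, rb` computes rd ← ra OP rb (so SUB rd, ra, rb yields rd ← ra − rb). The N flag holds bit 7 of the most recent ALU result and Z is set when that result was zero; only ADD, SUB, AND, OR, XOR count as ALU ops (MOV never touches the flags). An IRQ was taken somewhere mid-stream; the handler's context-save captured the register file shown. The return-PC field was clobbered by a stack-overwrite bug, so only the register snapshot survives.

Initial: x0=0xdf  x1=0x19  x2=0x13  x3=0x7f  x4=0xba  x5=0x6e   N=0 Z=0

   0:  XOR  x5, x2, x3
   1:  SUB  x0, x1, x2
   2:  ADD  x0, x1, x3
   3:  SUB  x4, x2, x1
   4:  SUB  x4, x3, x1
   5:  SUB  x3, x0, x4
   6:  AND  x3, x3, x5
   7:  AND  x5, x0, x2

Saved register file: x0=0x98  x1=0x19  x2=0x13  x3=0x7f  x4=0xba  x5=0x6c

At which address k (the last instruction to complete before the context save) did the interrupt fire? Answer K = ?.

K = 2

after  0: x0=0xdf x1=0x19 x2=0x13 x3=0x7f x4=0xba x5=0x6c  N=0 Z=0
after  1: x0=0x06 x1=0x19 x2=0x13 x3=0x7f x4=0xba x5=0x6c  N=0 Z=0
after  2: x0=0x98 x1=0x19 x2=0x13 x3=0x7f x4=0xba x5=0x6c  N=1 Z=0
-- IRQ taken; context saved, return-PC = 3 --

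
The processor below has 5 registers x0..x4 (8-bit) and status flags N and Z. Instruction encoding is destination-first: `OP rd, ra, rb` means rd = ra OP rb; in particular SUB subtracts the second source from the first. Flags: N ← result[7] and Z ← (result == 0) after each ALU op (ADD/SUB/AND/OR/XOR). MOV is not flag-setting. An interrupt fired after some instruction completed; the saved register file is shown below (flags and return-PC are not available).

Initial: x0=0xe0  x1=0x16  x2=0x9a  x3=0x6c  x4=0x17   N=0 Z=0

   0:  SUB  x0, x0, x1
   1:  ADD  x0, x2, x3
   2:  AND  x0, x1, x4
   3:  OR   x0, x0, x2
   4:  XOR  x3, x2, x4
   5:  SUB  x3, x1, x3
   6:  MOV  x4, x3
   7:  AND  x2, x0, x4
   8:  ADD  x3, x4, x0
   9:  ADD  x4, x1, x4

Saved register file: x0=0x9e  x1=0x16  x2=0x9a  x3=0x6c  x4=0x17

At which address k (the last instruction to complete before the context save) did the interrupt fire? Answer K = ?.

after  0: x0=0xca x1=0x16 x2=0x9a x3=0x6c x4=0x17  N=1 Z=0
after  1: x0=0x06 x1=0x16 x2=0x9a x3=0x6c x4=0x17  N=0 Z=0
after  2: x0=0x16 x1=0x16 x2=0x9a x3=0x6c x4=0x17  N=0 Z=0
after  3: x0=0x9e x1=0x16 x2=0x9a x3=0x6c x4=0x17  N=1 Z=0
-- IRQ taken; context saved, return-PC = 4 --

K = 3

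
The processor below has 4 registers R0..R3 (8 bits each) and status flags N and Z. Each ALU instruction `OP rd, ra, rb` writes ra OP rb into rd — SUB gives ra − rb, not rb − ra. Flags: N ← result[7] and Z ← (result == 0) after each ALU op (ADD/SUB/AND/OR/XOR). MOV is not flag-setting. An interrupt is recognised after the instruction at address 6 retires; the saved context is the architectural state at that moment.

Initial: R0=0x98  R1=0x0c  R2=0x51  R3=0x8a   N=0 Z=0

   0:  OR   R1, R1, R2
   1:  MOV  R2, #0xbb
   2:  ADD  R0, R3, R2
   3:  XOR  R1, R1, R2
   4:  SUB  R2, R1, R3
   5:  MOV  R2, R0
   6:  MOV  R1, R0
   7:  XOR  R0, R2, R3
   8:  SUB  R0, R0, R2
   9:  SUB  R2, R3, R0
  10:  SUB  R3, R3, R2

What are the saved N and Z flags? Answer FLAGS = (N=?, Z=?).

FLAGS = (N=0, Z=0)

after  0: R0=0x98 R1=0x5d R2=0x51 R3=0x8a  N=0 Z=0
after  1: R0=0x98 R1=0x5d R2=0xbb R3=0x8a  N=0 Z=0
after  2: R0=0x45 R1=0x5d R2=0xbb R3=0x8a  N=0 Z=0
after  3: R0=0x45 R1=0xe6 R2=0xbb R3=0x8a  N=1 Z=0
after  4: R0=0x45 R1=0xe6 R2=0x5c R3=0x8a  N=0 Z=0
after  5: R0=0x45 R1=0xe6 R2=0x45 R3=0x8a  N=0 Z=0
after  6: R0=0x45 R1=0x45 R2=0x45 R3=0x8a  N=0 Z=0
-- IRQ taken; context saved, return-PC = 7 --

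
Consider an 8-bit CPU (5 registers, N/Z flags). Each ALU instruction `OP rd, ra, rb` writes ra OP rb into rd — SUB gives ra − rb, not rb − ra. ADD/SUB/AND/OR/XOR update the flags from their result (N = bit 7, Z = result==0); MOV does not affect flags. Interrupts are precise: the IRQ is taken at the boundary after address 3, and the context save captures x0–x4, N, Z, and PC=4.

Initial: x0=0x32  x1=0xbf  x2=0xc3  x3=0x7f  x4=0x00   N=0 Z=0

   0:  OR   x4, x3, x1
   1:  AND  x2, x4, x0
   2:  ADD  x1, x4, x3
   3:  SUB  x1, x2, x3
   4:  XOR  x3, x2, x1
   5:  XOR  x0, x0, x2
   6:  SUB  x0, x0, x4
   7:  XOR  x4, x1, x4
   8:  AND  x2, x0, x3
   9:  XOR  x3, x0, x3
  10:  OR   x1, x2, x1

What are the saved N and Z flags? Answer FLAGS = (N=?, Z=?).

after  0: x0=0x32 x1=0xbf x2=0xc3 x3=0x7f x4=0xff  N=1 Z=0
after  1: x0=0x32 x1=0xbf x2=0x32 x3=0x7f x4=0xff  N=0 Z=0
after  2: x0=0x32 x1=0x7e x2=0x32 x3=0x7f x4=0xff  N=0 Z=0
after  3: x0=0x32 x1=0xb3 x2=0x32 x3=0x7f x4=0xff  N=1 Z=0
-- IRQ taken; context saved, return-PC = 4 --

FLAGS = (N=1, Z=0)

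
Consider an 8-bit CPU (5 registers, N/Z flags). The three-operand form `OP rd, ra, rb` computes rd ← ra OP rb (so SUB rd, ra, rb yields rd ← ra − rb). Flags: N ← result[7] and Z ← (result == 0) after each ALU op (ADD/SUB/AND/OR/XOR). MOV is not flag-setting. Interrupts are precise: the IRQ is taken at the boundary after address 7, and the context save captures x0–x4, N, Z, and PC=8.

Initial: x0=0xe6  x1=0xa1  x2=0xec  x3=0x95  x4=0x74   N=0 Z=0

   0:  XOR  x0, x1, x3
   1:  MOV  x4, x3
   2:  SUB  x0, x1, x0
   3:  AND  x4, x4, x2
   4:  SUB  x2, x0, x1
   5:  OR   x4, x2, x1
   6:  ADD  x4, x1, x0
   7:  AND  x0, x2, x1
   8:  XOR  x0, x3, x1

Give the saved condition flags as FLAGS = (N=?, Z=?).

after  0: x0=0x34 x1=0xa1 x2=0xec x3=0x95 x4=0x74  N=0 Z=0
after  1: x0=0x34 x1=0xa1 x2=0xec x3=0x95 x4=0x95  N=0 Z=0
after  2: x0=0x6d x1=0xa1 x2=0xec x3=0x95 x4=0x95  N=0 Z=0
after  3: x0=0x6d x1=0xa1 x2=0xec x3=0x95 x4=0x84  N=1 Z=0
after  4: x0=0x6d x1=0xa1 x2=0xcc x3=0x95 x4=0x84  N=1 Z=0
after  5: x0=0x6d x1=0xa1 x2=0xcc x3=0x95 x4=0xed  N=1 Z=0
after  6: x0=0x6d x1=0xa1 x2=0xcc x3=0x95 x4=0x0e  N=0 Z=0
after  7: x0=0x80 x1=0xa1 x2=0xcc x3=0x95 x4=0x0e  N=1 Z=0
-- IRQ taken; context saved, return-PC = 8 --

FLAGS = (N=1, Z=0)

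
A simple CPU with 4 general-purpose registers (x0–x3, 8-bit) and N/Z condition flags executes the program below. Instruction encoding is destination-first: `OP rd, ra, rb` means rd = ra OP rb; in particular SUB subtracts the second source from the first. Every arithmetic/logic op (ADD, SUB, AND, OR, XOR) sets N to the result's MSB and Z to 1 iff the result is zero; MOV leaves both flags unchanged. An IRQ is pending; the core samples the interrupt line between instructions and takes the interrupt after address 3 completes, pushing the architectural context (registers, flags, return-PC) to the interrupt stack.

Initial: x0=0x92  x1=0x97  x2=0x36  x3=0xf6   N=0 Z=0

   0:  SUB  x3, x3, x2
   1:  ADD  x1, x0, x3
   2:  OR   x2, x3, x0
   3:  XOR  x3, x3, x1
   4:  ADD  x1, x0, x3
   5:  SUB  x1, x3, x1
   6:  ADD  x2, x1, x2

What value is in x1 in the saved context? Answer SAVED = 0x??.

after  0: x0=0x92 x1=0x97 x2=0x36 x3=0xc0  N=1 Z=0
after  1: x0=0x92 x1=0x52 x2=0x36 x3=0xc0  N=0 Z=0
after  2: x0=0x92 x1=0x52 x2=0xd2 x3=0xc0  N=1 Z=0
after  3: x0=0x92 x1=0x52 x2=0xd2 x3=0x92  N=1 Z=0
-- IRQ taken; context saved, return-PC = 4 --

SAVED = 0x52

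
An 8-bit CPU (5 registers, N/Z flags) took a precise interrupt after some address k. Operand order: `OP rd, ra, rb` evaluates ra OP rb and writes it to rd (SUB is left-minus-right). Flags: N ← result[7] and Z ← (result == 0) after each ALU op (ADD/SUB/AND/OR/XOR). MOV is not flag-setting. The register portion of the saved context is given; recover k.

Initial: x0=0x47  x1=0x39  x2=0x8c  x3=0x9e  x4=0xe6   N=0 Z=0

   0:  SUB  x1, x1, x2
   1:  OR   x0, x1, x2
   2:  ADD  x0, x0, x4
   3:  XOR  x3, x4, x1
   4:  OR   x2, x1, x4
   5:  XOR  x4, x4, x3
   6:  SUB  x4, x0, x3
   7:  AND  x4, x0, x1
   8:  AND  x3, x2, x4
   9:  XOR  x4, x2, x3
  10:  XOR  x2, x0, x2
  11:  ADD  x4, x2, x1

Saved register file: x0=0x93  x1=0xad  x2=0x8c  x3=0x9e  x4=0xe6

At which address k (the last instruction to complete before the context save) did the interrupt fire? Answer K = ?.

after  0: x0=0x47 x1=0xad x2=0x8c x3=0x9e x4=0xe6  N=1 Z=0
after  1: x0=0xad x1=0xad x2=0x8c x3=0x9e x4=0xe6  N=1 Z=0
after  2: x0=0x93 x1=0xad x2=0x8c x3=0x9e x4=0xe6  N=1 Z=0
-- IRQ taken; context saved, return-PC = 3 --

K = 2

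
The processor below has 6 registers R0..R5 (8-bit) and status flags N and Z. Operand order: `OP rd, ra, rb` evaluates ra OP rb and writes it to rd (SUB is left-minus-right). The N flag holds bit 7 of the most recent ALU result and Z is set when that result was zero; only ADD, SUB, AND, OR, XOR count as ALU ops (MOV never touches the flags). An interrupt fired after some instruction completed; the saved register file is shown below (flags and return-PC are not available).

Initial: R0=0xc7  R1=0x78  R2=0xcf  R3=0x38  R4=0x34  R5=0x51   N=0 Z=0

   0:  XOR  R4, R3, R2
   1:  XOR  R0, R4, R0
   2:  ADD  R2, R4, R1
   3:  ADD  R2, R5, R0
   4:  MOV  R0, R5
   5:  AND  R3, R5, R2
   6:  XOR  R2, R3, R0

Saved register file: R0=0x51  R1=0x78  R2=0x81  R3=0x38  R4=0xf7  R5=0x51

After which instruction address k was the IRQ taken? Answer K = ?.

after  0: R0=0xc7 R1=0x78 R2=0xcf R3=0x38 R4=0xf7 R5=0x51  N=1 Z=0
after  1: R0=0x30 R1=0x78 R2=0xcf R3=0x38 R4=0xf7 R5=0x51  N=0 Z=0
after  2: R0=0x30 R1=0x78 R2=0x6f R3=0x38 R4=0xf7 R5=0x51  N=0 Z=0
after  3: R0=0x30 R1=0x78 R2=0x81 R3=0x38 R4=0xf7 R5=0x51  N=1 Z=0
after  4: R0=0x51 R1=0x78 R2=0x81 R3=0x38 R4=0xf7 R5=0x51  N=1 Z=0
-- IRQ taken; context saved, return-PC = 5 --

K = 4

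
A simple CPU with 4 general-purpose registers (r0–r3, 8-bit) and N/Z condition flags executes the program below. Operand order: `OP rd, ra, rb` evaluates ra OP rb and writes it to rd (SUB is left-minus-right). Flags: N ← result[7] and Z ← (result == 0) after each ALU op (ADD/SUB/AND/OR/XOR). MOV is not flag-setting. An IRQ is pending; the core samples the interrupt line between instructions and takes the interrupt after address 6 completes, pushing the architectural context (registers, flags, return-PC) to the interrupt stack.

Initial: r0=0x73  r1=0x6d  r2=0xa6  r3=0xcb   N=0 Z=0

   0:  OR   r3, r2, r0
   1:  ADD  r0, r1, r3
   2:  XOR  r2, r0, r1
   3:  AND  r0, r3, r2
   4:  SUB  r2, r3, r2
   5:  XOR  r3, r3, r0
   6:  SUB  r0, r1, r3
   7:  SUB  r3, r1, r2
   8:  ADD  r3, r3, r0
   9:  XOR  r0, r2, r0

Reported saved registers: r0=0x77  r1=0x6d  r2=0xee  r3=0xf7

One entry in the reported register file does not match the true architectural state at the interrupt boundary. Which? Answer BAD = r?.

BAD = r3

after  0: r0=0x73 r1=0x6d r2=0xa6 r3=0xf7  N=1 Z=0
after  1: r0=0x64 r1=0x6d r2=0xa6 r3=0xf7  N=0 Z=0
after  2: r0=0x64 r1=0x6d r2=0x09 r3=0xf7  N=0 Z=0
after  3: r0=0x01 r1=0x6d r2=0x09 r3=0xf7  N=0 Z=0
after  4: r0=0x01 r1=0x6d r2=0xee r3=0xf7  N=1 Z=0
after  5: r0=0x01 r1=0x6d r2=0xee r3=0xf6  N=1 Z=0
after  6: r0=0x77 r1=0x6d r2=0xee r3=0xf6  N=0 Z=0
-- IRQ taken; context saved, return-PC = 7 --
mismatch: r3: reported 0xf7 vs actual 0xf6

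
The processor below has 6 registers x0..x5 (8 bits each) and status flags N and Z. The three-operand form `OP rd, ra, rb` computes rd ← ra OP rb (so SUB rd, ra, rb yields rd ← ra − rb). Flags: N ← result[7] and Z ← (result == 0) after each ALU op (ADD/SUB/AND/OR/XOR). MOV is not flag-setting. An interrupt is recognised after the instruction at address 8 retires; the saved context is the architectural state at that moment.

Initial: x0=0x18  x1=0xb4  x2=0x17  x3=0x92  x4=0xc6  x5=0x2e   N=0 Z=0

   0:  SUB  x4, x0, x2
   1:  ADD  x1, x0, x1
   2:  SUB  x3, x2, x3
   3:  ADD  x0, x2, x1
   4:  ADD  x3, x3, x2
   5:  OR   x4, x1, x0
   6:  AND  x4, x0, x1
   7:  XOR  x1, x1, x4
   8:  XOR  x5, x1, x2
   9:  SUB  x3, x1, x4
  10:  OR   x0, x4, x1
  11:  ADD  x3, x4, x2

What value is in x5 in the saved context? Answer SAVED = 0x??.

SAVED = 0x1b

after  0: x0=0x18 x1=0xb4 x2=0x17 x3=0x92 x4=0x01 x5=0x2e  N=0 Z=0
after  1: x0=0x18 x1=0xcc x2=0x17 x3=0x92 x4=0x01 x5=0x2e  N=1 Z=0
after  2: x0=0x18 x1=0xcc x2=0x17 x3=0x85 x4=0x01 x5=0x2e  N=1 Z=0
after  3: x0=0xe3 x1=0xcc x2=0x17 x3=0x85 x4=0x01 x5=0x2e  N=1 Z=0
after  4: x0=0xe3 x1=0xcc x2=0x17 x3=0x9c x4=0x01 x5=0x2e  N=1 Z=0
after  5: x0=0xe3 x1=0xcc x2=0x17 x3=0x9c x4=0xef x5=0x2e  N=1 Z=0
after  6: x0=0xe3 x1=0xcc x2=0x17 x3=0x9c x4=0xc0 x5=0x2e  N=1 Z=0
after  7: x0=0xe3 x1=0x0c x2=0x17 x3=0x9c x4=0xc0 x5=0x2e  N=0 Z=0
after  8: x0=0xe3 x1=0x0c x2=0x17 x3=0x9c x4=0xc0 x5=0x1b  N=0 Z=0
-- IRQ taken; context saved, return-PC = 9 --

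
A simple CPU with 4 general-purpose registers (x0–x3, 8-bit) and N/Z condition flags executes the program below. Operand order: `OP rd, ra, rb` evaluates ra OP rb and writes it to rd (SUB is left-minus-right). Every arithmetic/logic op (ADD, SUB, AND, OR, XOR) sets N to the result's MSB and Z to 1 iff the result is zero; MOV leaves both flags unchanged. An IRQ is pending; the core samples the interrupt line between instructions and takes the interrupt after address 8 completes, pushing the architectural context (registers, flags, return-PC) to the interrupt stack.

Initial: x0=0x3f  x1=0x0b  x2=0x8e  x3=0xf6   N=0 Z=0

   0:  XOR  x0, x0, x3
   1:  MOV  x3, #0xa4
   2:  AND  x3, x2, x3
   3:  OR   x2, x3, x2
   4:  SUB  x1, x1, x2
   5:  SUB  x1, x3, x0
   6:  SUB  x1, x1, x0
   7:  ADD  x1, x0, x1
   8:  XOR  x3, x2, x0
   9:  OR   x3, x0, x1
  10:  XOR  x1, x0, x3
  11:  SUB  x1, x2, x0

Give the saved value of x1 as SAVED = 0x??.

after  0: x0=0xc9 x1=0x0b x2=0x8e x3=0xf6  N=1 Z=0
after  1: x0=0xc9 x1=0x0b x2=0x8e x3=0xa4  N=1 Z=0
after  2: x0=0xc9 x1=0x0b x2=0x8e x3=0x84  N=1 Z=0
after  3: x0=0xc9 x1=0x0b x2=0x8e x3=0x84  N=1 Z=0
after  4: x0=0xc9 x1=0x7d x2=0x8e x3=0x84  N=0 Z=0
after  5: x0=0xc9 x1=0xbb x2=0x8e x3=0x84  N=1 Z=0
after  6: x0=0xc9 x1=0xf2 x2=0x8e x3=0x84  N=1 Z=0
after  7: x0=0xc9 x1=0xbb x2=0x8e x3=0x84  N=1 Z=0
after  8: x0=0xc9 x1=0xbb x2=0x8e x3=0x47  N=0 Z=0
-- IRQ taken; context saved, return-PC = 9 --

SAVED = 0xbb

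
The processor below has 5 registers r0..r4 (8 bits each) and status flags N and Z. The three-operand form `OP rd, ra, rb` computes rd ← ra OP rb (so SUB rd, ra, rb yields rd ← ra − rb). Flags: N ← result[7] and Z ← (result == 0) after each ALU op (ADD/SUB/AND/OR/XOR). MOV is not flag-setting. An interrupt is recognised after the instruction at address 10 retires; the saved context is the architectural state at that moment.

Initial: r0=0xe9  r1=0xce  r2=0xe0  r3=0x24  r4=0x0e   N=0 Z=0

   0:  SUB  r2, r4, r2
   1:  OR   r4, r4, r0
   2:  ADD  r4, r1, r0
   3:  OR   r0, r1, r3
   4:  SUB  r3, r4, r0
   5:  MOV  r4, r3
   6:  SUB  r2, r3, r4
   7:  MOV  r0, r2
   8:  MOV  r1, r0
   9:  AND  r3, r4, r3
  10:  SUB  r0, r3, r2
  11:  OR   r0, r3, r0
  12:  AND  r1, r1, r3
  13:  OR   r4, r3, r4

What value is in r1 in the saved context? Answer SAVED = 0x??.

after  0: r0=0xe9 r1=0xce r2=0x2e r3=0x24 r4=0x0e  N=0 Z=0
after  1: r0=0xe9 r1=0xce r2=0x2e r3=0x24 r4=0xef  N=1 Z=0
after  2: r0=0xe9 r1=0xce r2=0x2e r3=0x24 r4=0xb7  N=1 Z=0
after  3: r0=0xee r1=0xce r2=0x2e r3=0x24 r4=0xb7  N=1 Z=0
after  4: r0=0xee r1=0xce r2=0x2e r3=0xc9 r4=0xb7  N=1 Z=0
after  5: r0=0xee r1=0xce r2=0x2e r3=0xc9 r4=0xc9  N=1 Z=0
after  6: r0=0xee r1=0xce r2=0x00 r3=0xc9 r4=0xc9  N=0 Z=1
after  7: r0=0x00 r1=0xce r2=0x00 r3=0xc9 r4=0xc9  N=0 Z=1
after  8: r0=0x00 r1=0x00 r2=0x00 r3=0xc9 r4=0xc9  N=0 Z=1
after  9: r0=0x00 r1=0x00 r2=0x00 r3=0xc9 r4=0xc9  N=1 Z=0
after 10: r0=0xc9 r1=0x00 r2=0x00 r3=0xc9 r4=0xc9  N=1 Z=0
-- IRQ taken; context saved, return-PC = 11 --

SAVED = 0x00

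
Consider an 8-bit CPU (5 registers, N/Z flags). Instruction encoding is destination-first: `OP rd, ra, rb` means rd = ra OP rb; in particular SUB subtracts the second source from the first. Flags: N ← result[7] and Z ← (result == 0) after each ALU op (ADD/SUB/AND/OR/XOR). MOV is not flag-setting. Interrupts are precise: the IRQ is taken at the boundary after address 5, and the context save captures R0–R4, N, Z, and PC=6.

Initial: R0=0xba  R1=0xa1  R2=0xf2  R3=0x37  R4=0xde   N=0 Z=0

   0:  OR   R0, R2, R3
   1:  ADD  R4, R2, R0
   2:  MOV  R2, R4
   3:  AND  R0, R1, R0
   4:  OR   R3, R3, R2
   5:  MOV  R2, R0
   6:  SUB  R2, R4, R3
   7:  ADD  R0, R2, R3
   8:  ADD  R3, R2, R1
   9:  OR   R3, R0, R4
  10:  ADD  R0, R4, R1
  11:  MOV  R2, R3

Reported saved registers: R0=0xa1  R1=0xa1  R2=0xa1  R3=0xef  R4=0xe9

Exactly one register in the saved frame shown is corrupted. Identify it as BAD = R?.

BAD = R3

after  0: R0=0xf7 R1=0xa1 R2=0xf2 R3=0x37 R4=0xde  N=1 Z=0
after  1: R0=0xf7 R1=0xa1 R2=0xf2 R3=0x37 R4=0xe9  N=1 Z=0
after  2: R0=0xf7 R1=0xa1 R2=0xe9 R3=0x37 R4=0xe9  N=1 Z=0
after  3: R0=0xa1 R1=0xa1 R2=0xe9 R3=0x37 R4=0xe9  N=1 Z=0
after  4: R0=0xa1 R1=0xa1 R2=0xe9 R3=0xff R4=0xe9  N=1 Z=0
after  5: R0=0xa1 R1=0xa1 R2=0xa1 R3=0xff R4=0xe9  N=1 Z=0
-- IRQ taken; context saved, return-PC = 6 --
mismatch: R3: reported 0xef vs actual 0xff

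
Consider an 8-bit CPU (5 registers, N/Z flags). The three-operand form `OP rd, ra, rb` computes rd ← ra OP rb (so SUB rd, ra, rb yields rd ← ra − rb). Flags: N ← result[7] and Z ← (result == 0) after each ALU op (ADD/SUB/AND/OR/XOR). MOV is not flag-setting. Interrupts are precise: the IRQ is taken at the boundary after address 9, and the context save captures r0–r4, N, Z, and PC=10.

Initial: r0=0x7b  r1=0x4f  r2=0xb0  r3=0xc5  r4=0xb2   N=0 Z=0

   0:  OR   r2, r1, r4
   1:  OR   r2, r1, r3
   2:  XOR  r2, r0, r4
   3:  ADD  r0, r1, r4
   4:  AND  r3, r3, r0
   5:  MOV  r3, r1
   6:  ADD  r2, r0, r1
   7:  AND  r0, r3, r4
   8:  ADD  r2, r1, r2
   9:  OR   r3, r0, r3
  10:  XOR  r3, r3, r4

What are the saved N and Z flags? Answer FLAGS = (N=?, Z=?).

FLAGS = (N=0, Z=0)

after  0: r0=0x7b r1=0x4f r2=0xff r3=0xc5 r4=0xb2  N=1 Z=0
after  1: r0=0x7b r1=0x4f r2=0xcf r3=0xc5 r4=0xb2  N=1 Z=0
after  2: r0=0x7b r1=0x4f r2=0xc9 r3=0xc5 r4=0xb2  N=1 Z=0
after  3: r0=0x01 r1=0x4f r2=0xc9 r3=0xc5 r4=0xb2  N=0 Z=0
after  4: r0=0x01 r1=0x4f r2=0xc9 r3=0x01 r4=0xb2  N=0 Z=0
after  5: r0=0x01 r1=0x4f r2=0xc9 r3=0x4f r4=0xb2  N=0 Z=0
after  6: r0=0x01 r1=0x4f r2=0x50 r3=0x4f r4=0xb2  N=0 Z=0
after  7: r0=0x02 r1=0x4f r2=0x50 r3=0x4f r4=0xb2  N=0 Z=0
after  8: r0=0x02 r1=0x4f r2=0x9f r3=0x4f r4=0xb2  N=1 Z=0
after  9: r0=0x02 r1=0x4f r2=0x9f r3=0x4f r4=0xb2  N=0 Z=0
-- IRQ taken; context saved, return-PC = 10 --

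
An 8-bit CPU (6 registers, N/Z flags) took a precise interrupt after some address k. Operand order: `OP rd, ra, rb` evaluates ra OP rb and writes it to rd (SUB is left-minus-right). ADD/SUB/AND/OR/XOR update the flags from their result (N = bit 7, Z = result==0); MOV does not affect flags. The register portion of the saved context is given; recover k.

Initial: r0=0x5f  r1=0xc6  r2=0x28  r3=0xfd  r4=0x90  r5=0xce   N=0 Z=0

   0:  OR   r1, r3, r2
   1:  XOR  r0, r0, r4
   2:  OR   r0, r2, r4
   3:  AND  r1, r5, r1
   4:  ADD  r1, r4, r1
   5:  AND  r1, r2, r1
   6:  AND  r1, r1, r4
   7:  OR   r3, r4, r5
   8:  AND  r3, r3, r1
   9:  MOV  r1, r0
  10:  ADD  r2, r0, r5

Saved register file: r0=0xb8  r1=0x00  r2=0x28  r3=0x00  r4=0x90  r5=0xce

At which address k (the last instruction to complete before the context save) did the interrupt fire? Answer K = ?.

K = 8

after  0: r0=0x5f r1=0xfd r2=0x28 r3=0xfd r4=0x90 r5=0xce  N=1 Z=0
after  1: r0=0xcf r1=0xfd r2=0x28 r3=0xfd r4=0x90 r5=0xce  N=1 Z=0
after  2: r0=0xb8 r1=0xfd r2=0x28 r3=0xfd r4=0x90 r5=0xce  N=1 Z=0
after  3: r0=0xb8 r1=0xcc r2=0x28 r3=0xfd r4=0x90 r5=0xce  N=1 Z=0
after  4: r0=0xb8 r1=0x5c r2=0x28 r3=0xfd r4=0x90 r5=0xce  N=0 Z=0
after  5: r0=0xb8 r1=0x08 r2=0x28 r3=0xfd r4=0x90 r5=0xce  N=0 Z=0
after  6: r0=0xb8 r1=0x00 r2=0x28 r3=0xfd r4=0x90 r5=0xce  N=0 Z=1
after  7: r0=0xb8 r1=0x00 r2=0x28 r3=0xde r4=0x90 r5=0xce  N=1 Z=0
after  8: r0=0xb8 r1=0x00 r2=0x28 r3=0x00 r4=0x90 r5=0xce  N=0 Z=1
-- IRQ taken; context saved, return-PC = 9 --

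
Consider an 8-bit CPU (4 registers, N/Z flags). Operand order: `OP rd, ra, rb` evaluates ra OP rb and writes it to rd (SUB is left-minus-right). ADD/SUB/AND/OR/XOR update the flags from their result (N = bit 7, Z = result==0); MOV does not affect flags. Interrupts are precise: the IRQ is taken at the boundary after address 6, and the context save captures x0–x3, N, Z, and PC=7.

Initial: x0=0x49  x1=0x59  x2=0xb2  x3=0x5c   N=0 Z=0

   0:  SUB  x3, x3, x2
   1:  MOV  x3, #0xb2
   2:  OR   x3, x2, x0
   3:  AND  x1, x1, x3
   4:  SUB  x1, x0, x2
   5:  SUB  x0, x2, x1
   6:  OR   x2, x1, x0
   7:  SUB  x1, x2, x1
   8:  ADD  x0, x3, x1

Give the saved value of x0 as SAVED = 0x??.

SAVED = 0x1b

after  0: x0=0x49 x1=0x59 x2=0xb2 x3=0xaa  N=1 Z=0
after  1: x0=0x49 x1=0x59 x2=0xb2 x3=0xb2  N=1 Z=0
after  2: x0=0x49 x1=0x59 x2=0xb2 x3=0xfb  N=1 Z=0
after  3: x0=0x49 x1=0x59 x2=0xb2 x3=0xfb  N=0 Z=0
after  4: x0=0x49 x1=0x97 x2=0xb2 x3=0xfb  N=1 Z=0
after  5: x0=0x1b x1=0x97 x2=0xb2 x3=0xfb  N=0 Z=0
after  6: x0=0x1b x1=0x97 x2=0x9f x3=0xfb  N=1 Z=0
-- IRQ taken; context saved, return-PC = 7 --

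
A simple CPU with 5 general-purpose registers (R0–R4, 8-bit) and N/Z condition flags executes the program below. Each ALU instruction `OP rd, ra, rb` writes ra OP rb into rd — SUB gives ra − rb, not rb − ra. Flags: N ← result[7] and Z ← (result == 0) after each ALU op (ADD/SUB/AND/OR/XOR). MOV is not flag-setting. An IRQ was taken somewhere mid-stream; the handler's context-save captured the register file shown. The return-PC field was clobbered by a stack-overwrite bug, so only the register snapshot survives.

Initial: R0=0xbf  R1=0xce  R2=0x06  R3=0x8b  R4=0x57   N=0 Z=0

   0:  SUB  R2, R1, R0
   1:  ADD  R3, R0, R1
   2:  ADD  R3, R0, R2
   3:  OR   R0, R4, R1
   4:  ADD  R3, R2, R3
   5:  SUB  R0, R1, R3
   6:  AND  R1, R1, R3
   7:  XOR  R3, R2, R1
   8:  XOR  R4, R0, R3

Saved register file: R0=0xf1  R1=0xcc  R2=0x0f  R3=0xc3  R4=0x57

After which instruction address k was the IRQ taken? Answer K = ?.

K = 7

after  0: R0=0xbf R1=0xce R2=0x0f R3=0x8b R4=0x57  N=0 Z=0
after  1: R0=0xbf R1=0xce R2=0x0f R3=0x8d R4=0x57  N=1 Z=0
after  2: R0=0xbf R1=0xce R2=0x0f R3=0xce R4=0x57  N=1 Z=0
after  3: R0=0xdf R1=0xce R2=0x0f R3=0xce R4=0x57  N=1 Z=0
after  4: R0=0xdf R1=0xce R2=0x0f R3=0xdd R4=0x57  N=1 Z=0
after  5: R0=0xf1 R1=0xce R2=0x0f R3=0xdd R4=0x57  N=1 Z=0
after  6: R0=0xf1 R1=0xcc R2=0x0f R3=0xdd R4=0x57  N=1 Z=0
after  7: R0=0xf1 R1=0xcc R2=0x0f R3=0xc3 R4=0x57  N=1 Z=0
-- IRQ taken; context saved, return-PC = 8 --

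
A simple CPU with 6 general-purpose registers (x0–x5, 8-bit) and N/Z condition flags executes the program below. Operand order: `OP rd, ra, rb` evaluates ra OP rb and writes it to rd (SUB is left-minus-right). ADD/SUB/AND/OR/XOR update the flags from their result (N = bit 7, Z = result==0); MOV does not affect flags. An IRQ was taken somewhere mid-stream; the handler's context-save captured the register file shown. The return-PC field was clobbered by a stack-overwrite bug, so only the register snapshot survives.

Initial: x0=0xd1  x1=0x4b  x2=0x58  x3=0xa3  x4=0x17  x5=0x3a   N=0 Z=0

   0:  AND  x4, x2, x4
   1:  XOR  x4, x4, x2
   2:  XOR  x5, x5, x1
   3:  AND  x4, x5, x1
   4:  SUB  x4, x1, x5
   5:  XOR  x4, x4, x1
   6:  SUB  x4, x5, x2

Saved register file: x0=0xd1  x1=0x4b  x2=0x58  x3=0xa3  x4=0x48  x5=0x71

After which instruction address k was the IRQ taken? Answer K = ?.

K = 2

after  0: x0=0xd1 x1=0x4b x2=0x58 x3=0xa3 x4=0x10 x5=0x3a  N=0 Z=0
after  1: x0=0xd1 x1=0x4b x2=0x58 x3=0xa3 x4=0x48 x5=0x3a  N=0 Z=0
after  2: x0=0xd1 x1=0x4b x2=0x58 x3=0xa3 x4=0x48 x5=0x71  N=0 Z=0
-- IRQ taken; context saved, return-PC = 3 --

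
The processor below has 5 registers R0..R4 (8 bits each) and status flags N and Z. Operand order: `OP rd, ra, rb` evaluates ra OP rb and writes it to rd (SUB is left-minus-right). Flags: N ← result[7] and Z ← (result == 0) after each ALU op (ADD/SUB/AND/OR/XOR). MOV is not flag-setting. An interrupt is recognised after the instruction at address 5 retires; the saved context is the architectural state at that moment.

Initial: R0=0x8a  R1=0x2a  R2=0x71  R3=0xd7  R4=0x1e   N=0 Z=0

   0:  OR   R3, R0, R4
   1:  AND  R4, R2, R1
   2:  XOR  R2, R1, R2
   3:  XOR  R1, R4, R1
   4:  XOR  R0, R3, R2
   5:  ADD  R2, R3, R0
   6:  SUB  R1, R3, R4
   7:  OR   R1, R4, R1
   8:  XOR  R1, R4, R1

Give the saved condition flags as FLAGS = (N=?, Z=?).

after  0: R0=0x8a R1=0x2a R2=0x71 R3=0x9e R4=0x1e  N=1 Z=0
after  1: R0=0x8a R1=0x2a R2=0x71 R3=0x9e R4=0x20  N=0 Z=0
after  2: R0=0x8a R1=0x2a R2=0x5b R3=0x9e R4=0x20  N=0 Z=0
after  3: R0=0x8a R1=0x0a R2=0x5b R3=0x9e R4=0x20  N=0 Z=0
after  4: R0=0xc5 R1=0x0a R2=0x5b R3=0x9e R4=0x20  N=1 Z=0
after  5: R0=0xc5 R1=0x0a R2=0x63 R3=0x9e R4=0x20  N=0 Z=0
-- IRQ taken; context saved, return-PC = 6 --

FLAGS = (N=0, Z=0)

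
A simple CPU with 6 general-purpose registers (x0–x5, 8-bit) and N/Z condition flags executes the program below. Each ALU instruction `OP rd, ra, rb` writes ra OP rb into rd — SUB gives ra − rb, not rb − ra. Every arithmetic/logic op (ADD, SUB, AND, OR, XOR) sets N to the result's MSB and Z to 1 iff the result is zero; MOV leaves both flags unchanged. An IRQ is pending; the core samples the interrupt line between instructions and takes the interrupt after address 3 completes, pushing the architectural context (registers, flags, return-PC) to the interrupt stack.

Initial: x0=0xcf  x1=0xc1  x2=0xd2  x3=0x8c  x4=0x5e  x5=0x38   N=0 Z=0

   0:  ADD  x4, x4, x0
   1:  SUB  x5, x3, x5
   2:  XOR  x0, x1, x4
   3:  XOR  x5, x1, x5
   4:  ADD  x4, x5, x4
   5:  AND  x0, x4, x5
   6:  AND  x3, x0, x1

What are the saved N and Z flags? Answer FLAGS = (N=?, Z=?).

after  0: x0=0xcf x1=0xc1 x2=0xd2 x3=0x8c x4=0x2d x5=0x38  N=0 Z=0
after  1: x0=0xcf x1=0xc1 x2=0xd2 x3=0x8c x4=0x2d x5=0x54  N=0 Z=0
after  2: x0=0xec x1=0xc1 x2=0xd2 x3=0x8c x4=0x2d x5=0x54  N=1 Z=0
after  3: x0=0xec x1=0xc1 x2=0xd2 x3=0x8c x4=0x2d x5=0x95  N=1 Z=0
-- IRQ taken; context saved, return-PC = 4 --

FLAGS = (N=1, Z=0)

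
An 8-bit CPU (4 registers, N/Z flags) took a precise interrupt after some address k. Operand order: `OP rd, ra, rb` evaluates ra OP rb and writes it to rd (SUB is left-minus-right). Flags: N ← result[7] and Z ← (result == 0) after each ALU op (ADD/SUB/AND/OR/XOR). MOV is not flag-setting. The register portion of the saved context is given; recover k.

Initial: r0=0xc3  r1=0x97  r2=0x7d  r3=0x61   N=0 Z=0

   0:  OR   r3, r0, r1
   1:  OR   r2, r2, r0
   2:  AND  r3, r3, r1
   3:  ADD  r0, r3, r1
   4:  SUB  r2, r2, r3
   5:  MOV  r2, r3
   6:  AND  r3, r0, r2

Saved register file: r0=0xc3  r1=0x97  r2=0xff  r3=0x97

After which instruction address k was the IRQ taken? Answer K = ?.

K = 2

after  0: r0=0xc3 r1=0x97 r2=0x7d r3=0xd7  N=1 Z=0
after  1: r0=0xc3 r1=0x97 r2=0xff r3=0xd7  N=1 Z=0
after  2: r0=0xc3 r1=0x97 r2=0xff r3=0x97  N=1 Z=0
-- IRQ taken; context saved, return-PC = 3 --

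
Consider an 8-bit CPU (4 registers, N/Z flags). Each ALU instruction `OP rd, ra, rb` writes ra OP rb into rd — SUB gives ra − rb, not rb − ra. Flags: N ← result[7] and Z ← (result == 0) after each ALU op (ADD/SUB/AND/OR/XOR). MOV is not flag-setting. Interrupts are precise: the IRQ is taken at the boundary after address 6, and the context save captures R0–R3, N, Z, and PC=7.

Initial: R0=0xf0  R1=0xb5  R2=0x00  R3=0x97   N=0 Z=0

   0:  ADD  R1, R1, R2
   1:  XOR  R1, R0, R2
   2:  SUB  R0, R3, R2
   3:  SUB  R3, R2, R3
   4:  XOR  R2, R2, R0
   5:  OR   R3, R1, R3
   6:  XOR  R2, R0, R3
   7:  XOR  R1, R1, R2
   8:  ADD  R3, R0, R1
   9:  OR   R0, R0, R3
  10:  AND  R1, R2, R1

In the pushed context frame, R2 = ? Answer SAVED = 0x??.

SAVED = 0x6e

after  0: R0=0xf0 R1=0xb5 R2=0x00 R3=0x97  N=1 Z=0
after  1: R0=0xf0 R1=0xf0 R2=0x00 R3=0x97  N=1 Z=0
after  2: R0=0x97 R1=0xf0 R2=0x00 R3=0x97  N=1 Z=0
after  3: R0=0x97 R1=0xf0 R2=0x00 R3=0x69  N=0 Z=0
after  4: R0=0x97 R1=0xf0 R2=0x97 R3=0x69  N=1 Z=0
after  5: R0=0x97 R1=0xf0 R2=0x97 R3=0xf9  N=1 Z=0
after  6: R0=0x97 R1=0xf0 R2=0x6e R3=0xf9  N=0 Z=0
-- IRQ taken; context saved, return-PC = 7 --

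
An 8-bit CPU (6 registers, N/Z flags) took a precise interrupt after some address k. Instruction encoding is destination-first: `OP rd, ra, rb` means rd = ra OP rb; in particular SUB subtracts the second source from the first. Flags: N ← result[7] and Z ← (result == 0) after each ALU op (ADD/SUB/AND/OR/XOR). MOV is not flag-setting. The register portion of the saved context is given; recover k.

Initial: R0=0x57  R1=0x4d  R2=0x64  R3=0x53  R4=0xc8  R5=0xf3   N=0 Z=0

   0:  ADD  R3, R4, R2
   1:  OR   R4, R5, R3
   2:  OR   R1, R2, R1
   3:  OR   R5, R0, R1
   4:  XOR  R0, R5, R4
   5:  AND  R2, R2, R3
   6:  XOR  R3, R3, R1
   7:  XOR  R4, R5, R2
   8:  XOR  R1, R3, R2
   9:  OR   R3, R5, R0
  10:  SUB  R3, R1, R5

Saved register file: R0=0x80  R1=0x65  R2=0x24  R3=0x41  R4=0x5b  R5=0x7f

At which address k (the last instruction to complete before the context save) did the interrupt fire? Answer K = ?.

after  0: R0=0x57 R1=0x4d R2=0x64 R3=0x2c R4=0xc8 R5=0xf3  N=0 Z=0
after  1: R0=0x57 R1=0x4d R2=0x64 R3=0x2c R4=0xff R5=0xf3  N=1 Z=0
after  2: R0=0x57 R1=0x6d R2=0x64 R3=0x2c R4=0xff R5=0xf3  N=0 Z=0
after  3: R0=0x57 R1=0x6d R2=0x64 R3=0x2c R4=0xff R5=0x7f  N=0 Z=0
after  4: R0=0x80 R1=0x6d R2=0x64 R3=0x2c R4=0xff R5=0x7f  N=1 Z=0
after  5: R0=0x80 R1=0x6d R2=0x24 R3=0x2c R4=0xff R5=0x7f  N=0 Z=0
after  6: R0=0x80 R1=0x6d R2=0x24 R3=0x41 R4=0xff R5=0x7f  N=0 Z=0
after  7: R0=0x80 R1=0x6d R2=0x24 R3=0x41 R4=0x5b R5=0x7f  N=0 Z=0
after  8: R0=0x80 R1=0x65 R2=0x24 R3=0x41 R4=0x5b R5=0x7f  N=0 Z=0
-- IRQ taken; context saved, return-PC = 9 --

K = 8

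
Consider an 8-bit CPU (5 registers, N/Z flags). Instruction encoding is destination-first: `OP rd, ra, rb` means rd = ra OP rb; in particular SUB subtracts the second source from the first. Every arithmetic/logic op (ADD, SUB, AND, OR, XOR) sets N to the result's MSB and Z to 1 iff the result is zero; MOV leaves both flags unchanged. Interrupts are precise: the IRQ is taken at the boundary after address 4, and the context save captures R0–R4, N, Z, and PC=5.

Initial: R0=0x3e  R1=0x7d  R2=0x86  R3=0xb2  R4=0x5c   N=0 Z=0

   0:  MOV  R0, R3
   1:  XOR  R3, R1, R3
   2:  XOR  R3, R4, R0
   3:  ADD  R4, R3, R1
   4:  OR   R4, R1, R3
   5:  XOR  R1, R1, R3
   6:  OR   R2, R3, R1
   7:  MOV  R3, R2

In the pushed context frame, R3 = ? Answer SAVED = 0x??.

SAVED = 0xee

after  0: R0=0xb2 R1=0x7d R2=0x86 R3=0xb2 R4=0x5c  N=0 Z=0
after  1: R0=0xb2 R1=0x7d R2=0x86 R3=0xcf R4=0x5c  N=1 Z=0
after  2: R0=0xb2 R1=0x7d R2=0x86 R3=0xee R4=0x5c  N=1 Z=0
after  3: R0=0xb2 R1=0x7d R2=0x86 R3=0xee R4=0x6b  N=0 Z=0
after  4: R0=0xb2 R1=0x7d R2=0x86 R3=0xee R4=0xff  N=1 Z=0
-- IRQ taken; context saved, return-PC = 5 --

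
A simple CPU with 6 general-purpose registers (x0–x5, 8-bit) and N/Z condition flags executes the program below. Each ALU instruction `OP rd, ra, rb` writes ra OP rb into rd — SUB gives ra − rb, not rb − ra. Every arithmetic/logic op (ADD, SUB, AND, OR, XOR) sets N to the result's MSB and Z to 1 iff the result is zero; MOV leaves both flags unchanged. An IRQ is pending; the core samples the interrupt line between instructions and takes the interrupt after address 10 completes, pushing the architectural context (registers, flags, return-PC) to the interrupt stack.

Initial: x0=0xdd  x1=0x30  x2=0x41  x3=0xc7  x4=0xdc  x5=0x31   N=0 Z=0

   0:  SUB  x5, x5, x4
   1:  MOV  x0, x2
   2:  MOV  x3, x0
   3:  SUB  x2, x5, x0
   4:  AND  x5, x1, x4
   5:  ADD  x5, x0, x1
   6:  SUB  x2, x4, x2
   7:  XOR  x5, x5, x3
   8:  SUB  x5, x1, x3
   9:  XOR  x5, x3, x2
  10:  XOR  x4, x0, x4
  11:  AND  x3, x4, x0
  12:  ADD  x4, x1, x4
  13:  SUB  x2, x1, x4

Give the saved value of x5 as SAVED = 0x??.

SAVED = 0x89

after  0: x0=0xdd x1=0x30 x2=0x41 x3=0xc7 x4=0xdc x5=0x55  N=0 Z=0
after  1: x0=0x41 x1=0x30 x2=0x41 x3=0xc7 x4=0xdc x5=0x55  N=0 Z=0
after  2: x0=0x41 x1=0x30 x2=0x41 x3=0x41 x4=0xdc x5=0x55  N=0 Z=0
after  3: x0=0x41 x1=0x30 x2=0x14 x3=0x41 x4=0xdc x5=0x55  N=0 Z=0
after  4: x0=0x41 x1=0x30 x2=0x14 x3=0x41 x4=0xdc x5=0x10  N=0 Z=0
after  5: x0=0x41 x1=0x30 x2=0x14 x3=0x41 x4=0xdc x5=0x71  N=0 Z=0
after  6: x0=0x41 x1=0x30 x2=0xc8 x3=0x41 x4=0xdc x5=0x71  N=1 Z=0
after  7: x0=0x41 x1=0x30 x2=0xc8 x3=0x41 x4=0xdc x5=0x30  N=0 Z=0
after  8: x0=0x41 x1=0x30 x2=0xc8 x3=0x41 x4=0xdc x5=0xef  N=1 Z=0
after  9: x0=0x41 x1=0x30 x2=0xc8 x3=0x41 x4=0xdc x5=0x89  N=1 Z=0
after 10: x0=0x41 x1=0x30 x2=0xc8 x3=0x41 x4=0x9d x5=0x89  N=1 Z=0
-- IRQ taken; context saved, return-PC = 11 --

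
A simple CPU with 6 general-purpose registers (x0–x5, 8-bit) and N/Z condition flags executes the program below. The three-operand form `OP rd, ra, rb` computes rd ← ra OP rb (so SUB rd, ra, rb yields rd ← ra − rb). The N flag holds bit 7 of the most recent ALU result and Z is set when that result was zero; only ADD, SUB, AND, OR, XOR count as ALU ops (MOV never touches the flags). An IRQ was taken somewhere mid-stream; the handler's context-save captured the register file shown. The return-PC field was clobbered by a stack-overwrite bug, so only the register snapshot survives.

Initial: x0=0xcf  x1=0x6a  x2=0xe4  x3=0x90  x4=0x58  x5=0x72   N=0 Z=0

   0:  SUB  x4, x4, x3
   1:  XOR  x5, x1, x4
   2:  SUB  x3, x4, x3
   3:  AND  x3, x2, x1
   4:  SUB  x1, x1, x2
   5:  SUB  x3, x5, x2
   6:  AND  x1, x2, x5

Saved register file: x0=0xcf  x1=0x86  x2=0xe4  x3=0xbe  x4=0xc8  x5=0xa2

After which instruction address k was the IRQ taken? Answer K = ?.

after  0: x0=0xcf x1=0x6a x2=0xe4 x3=0x90 x4=0xc8 x5=0x72  N=1 Z=0
after  1: x0=0xcf x1=0x6a x2=0xe4 x3=0x90 x4=0xc8 x5=0xa2  N=1 Z=0
after  2: x0=0xcf x1=0x6a x2=0xe4 x3=0x38 x4=0xc8 x5=0xa2  N=0 Z=0
after  3: x0=0xcf x1=0x6a x2=0xe4 x3=0x60 x4=0xc8 x5=0xa2  N=0 Z=0
after  4: x0=0xcf x1=0x86 x2=0xe4 x3=0x60 x4=0xc8 x5=0xa2  N=1 Z=0
after  5: x0=0xcf x1=0x86 x2=0xe4 x3=0xbe x4=0xc8 x5=0xa2  N=1 Z=0
-- IRQ taken; context saved, return-PC = 6 --

K = 5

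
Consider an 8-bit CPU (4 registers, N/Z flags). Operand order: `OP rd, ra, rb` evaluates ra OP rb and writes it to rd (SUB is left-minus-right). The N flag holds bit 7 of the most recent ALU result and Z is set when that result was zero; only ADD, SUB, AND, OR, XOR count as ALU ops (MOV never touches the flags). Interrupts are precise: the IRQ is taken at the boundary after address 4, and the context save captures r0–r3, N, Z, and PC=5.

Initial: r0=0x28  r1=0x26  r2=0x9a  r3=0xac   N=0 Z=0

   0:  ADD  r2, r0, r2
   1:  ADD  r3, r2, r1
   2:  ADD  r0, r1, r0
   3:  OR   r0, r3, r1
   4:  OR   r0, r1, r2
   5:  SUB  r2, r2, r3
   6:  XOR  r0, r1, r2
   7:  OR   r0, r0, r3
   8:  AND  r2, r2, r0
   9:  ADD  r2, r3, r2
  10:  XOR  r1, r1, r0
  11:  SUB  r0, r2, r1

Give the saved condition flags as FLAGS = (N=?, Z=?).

after  0: r0=0x28 r1=0x26 r2=0xc2 r3=0xac  N=1 Z=0
after  1: r0=0x28 r1=0x26 r2=0xc2 r3=0xe8  N=1 Z=0
after  2: r0=0x4e r1=0x26 r2=0xc2 r3=0xe8  N=0 Z=0
after  3: r0=0xee r1=0x26 r2=0xc2 r3=0xe8  N=1 Z=0
after  4: r0=0xe6 r1=0x26 r2=0xc2 r3=0xe8  N=1 Z=0
-- IRQ taken; context saved, return-PC = 5 --

FLAGS = (N=1, Z=0)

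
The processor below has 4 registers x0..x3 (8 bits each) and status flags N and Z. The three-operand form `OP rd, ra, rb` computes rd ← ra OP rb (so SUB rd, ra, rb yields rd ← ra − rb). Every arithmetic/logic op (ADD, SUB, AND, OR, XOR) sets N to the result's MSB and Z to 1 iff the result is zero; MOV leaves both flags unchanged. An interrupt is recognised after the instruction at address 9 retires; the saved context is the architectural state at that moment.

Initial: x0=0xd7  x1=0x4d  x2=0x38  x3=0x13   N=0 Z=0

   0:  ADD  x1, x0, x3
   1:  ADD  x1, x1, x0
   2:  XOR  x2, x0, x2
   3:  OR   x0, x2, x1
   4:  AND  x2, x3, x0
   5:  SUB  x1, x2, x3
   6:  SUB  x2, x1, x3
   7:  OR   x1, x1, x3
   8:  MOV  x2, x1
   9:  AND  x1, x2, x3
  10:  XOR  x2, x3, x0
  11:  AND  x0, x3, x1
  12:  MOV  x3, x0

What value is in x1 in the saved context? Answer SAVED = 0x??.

SAVED = 0x13

after  0: x0=0xd7 x1=0xea x2=0x38 x3=0x13  N=1 Z=0
after  1: x0=0xd7 x1=0xc1 x2=0x38 x3=0x13  N=1 Z=0
after  2: x0=0xd7 x1=0xc1 x2=0xef x3=0x13  N=1 Z=0
after  3: x0=0xef x1=0xc1 x2=0xef x3=0x13  N=1 Z=0
after  4: x0=0xef x1=0xc1 x2=0x03 x3=0x13  N=0 Z=0
after  5: x0=0xef x1=0xf0 x2=0x03 x3=0x13  N=1 Z=0
after  6: x0=0xef x1=0xf0 x2=0xdd x3=0x13  N=1 Z=0
after  7: x0=0xef x1=0xf3 x2=0xdd x3=0x13  N=1 Z=0
after  8: x0=0xef x1=0xf3 x2=0xf3 x3=0x13  N=1 Z=0
after  9: x0=0xef x1=0x13 x2=0xf3 x3=0x13  N=0 Z=0
-- IRQ taken; context saved, return-PC = 10 --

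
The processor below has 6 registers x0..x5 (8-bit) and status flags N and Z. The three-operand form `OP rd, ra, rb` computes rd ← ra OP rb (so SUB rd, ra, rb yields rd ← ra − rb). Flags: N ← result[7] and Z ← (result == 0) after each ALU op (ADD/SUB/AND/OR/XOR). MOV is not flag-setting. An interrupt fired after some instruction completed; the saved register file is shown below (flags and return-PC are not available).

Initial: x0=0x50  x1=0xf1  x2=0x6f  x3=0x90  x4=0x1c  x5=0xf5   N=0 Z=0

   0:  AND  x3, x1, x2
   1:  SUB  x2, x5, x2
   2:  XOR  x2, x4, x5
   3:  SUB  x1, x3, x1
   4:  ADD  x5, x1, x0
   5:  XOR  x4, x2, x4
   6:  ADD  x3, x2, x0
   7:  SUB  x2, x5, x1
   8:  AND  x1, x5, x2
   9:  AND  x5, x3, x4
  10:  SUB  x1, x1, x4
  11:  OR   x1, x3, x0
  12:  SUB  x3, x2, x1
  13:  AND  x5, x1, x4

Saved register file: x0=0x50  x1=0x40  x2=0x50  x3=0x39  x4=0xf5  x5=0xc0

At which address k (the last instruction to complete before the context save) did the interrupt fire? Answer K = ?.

K = 8

after  0: x0=0x50 x1=0xf1 x2=0x6f x3=0x61 x4=0x1c x5=0xf5  N=0 Z=0
after  1: x0=0x50 x1=0xf1 x2=0x86 x3=0x61 x4=0x1c x5=0xf5  N=1 Z=0
after  2: x0=0x50 x1=0xf1 x2=0xe9 x3=0x61 x4=0x1c x5=0xf5  N=1 Z=0
after  3: x0=0x50 x1=0x70 x2=0xe9 x3=0x61 x4=0x1c x5=0xf5  N=0 Z=0
after  4: x0=0x50 x1=0x70 x2=0xe9 x3=0x61 x4=0x1c x5=0xc0  N=1 Z=0
after  5: x0=0x50 x1=0x70 x2=0xe9 x3=0x61 x4=0xf5 x5=0xc0  N=1 Z=0
after  6: x0=0x50 x1=0x70 x2=0xe9 x3=0x39 x4=0xf5 x5=0xc0  N=0 Z=0
after  7: x0=0x50 x1=0x70 x2=0x50 x3=0x39 x4=0xf5 x5=0xc0  N=0 Z=0
after  8: x0=0x50 x1=0x40 x2=0x50 x3=0x39 x4=0xf5 x5=0xc0  N=0 Z=0
-- IRQ taken; context saved, return-PC = 9 --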